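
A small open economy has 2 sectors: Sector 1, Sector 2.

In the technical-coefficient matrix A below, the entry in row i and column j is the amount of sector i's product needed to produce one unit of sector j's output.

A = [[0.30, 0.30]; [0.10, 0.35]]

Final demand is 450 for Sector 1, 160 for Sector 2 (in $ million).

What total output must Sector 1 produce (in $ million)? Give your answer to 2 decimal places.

x_1 = 801.18

I − A =
  [   0.70    -0.30]
  [  -0.10     0.65]
det(I−A) = (0.70)(0.65) − (-0.30)(-0.10) = 0.4250
adj(I−A) = [[0.65, 0.30], [0.10, 0.70]]
(I − A)⁻¹ = adj(I−A) / det(I−A) ≈
  [   1.5294     0.7059]
  [   0.2353     1.6471]
x = (I − A)⁻¹ d = adj(I−A)·d / det(I−A), with det(I−A) = 0.4250:
  x_1 = (0.65·450 + 0.30·160) / 0.4250 = 340.50 / 0.4250 ≈ 801.18
  x_2 = (0.10·450 + 0.70·160) / 0.4250 = 157.00 / 0.4250 ≈ 369.41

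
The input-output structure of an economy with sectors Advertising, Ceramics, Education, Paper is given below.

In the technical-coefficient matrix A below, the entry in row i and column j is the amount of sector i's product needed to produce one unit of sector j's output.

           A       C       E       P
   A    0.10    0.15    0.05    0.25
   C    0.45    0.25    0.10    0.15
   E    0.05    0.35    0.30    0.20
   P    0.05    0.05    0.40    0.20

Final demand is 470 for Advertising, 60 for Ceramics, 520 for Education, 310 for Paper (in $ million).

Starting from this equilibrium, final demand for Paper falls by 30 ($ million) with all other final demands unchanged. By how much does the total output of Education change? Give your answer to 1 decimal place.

Δx_E = -32.5

I − A =
  [   0.90    -0.15    -0.05    -0.25]
  [  -0.45     0.75    -0.10    -0.15]
  [  -0.05    -0.35     0.70    -0.20]
  [  -0.05    -0.05    -0.40     0.80]
Compute the cofactors C_ij = (−1)^(i+j)·(3×3 minor ij) of I−A; the adjugate is their transpose:
adj(I−A) = Cᵀ =
  [ 0.304750   0.130250   0.126875   0.151375]
  [ 0.229250   0.415750   0.188125   0.196625]
  [ 0.170250   0.264750   0.463125   0.218625]
  [ 0.118500   0.166500   0.251250   0.383250]
det(I−A) = Σ_j (I−A)_1j·C_1j = (0.90)(0.304750) + (-0.15)(0.229250) + (-0.05)(0.170250) + (-0.25)(0.118500) = 0.20175
(I − A)⁻¹ = adj(I−A) / det(I−A) ≈
  [   1.5105     0.6456     0.6289     0.7503]
  [   1.1363     2.0607     0.9325     0.9746]
  [   0.8439     1.3123     2.2955     1.0836]
  [   0.5874     0.8253     1.2454     1.8996]
Δx = (I − A)⁻¹ Δd with Δd having -30 in the Paper component and 0 elsewhere.
So Δx_E = L_EP · (-30), where L_EP = adj(I−A)_EP / det(I−A) = 0.218625 / 0.20175.
Δx_E = 0.218625 × (-30) / 0.20175 = -6.55875 / 0.20175 ≈ -32.5.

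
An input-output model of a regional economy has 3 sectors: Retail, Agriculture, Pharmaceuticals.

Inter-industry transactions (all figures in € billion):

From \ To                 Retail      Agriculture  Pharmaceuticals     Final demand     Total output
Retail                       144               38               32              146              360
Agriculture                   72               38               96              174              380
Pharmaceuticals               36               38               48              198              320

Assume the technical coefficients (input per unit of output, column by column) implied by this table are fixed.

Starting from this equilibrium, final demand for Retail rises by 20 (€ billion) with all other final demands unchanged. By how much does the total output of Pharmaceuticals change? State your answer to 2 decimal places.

Technical coefficients a_ij = z_ij / X_j:
  a_11 = 144/360 = 0.40, a_21 = 72/360 = 0.20, a_31 = 36/360 = 0.10
  a_12 = 38/380 = 0.10, a_22 = 38/380 = 0.10, a_32 = 38/380 = 0.10
  a_13 = 32/320 = 0.10, a_23 = 96/320 = 0.30, a_33 = 48/320 = 0.15
I − A =
  [   0.60    -0.10    -0.10]
  [  -0.20     0.90    -0.30]
  [  -0.10    -0.10     0.85]
Cofactors of I−A, C_ij = (−1)^(i+j)·(minor ij) (rows/columns in the sector order above):
  C_11 = (0.90)(0.85) − (-0.30)(-0.10) = 0.7350
  C_12 = −[(-0.20)(0.85) − (-0.30)(-0.10)] = 0.2000
  C_13 = (-0.20)(-0.10) − (0.90)(-0.10) = 0.1100
  C_21 = −[(-0.10)(0.85) − (-0.10)(-0.10)] = 0.0950
  C_22 = (0.60)(0.85) − (-0.10)(-0.10) = 0.5000
  C_23 = −[(0.60)(-0.10) − (-0.10)(-0.10)] = 0.0700
  C_31 = (-0.10)(-0.30) − (-0.10)(0.90) = 0.1200
  C_32 = −[(0.60)(-0.30) − (-0.10)(-0.20)] = 0.2000
  C_33 = (0.60)(0.90) − (-0.10)(-0.20) = 0.5200
det(I−A) = Σ_j (I−A)_1j·C_1j = (0.60)(0.7350) + (-0.10)(0.2000) + (-0.10)(0.1100) = 0.4100
adj(I−A) = Cᵀ =
  [ 0.7350   0.0950   0.1200]
  [ 0.2000   0.5000   0.2000]
  [ 0.1100   0.0700   0.5200]
(I − A)⁻¹ = adj(I−A) / det(I−A) ≈
  [   1.7927     0.2317     0.2927]
  [   0.4878     1.2195     0.4878]
  [   0.2683     0.1707     1.2683]
Δx = (I − A)⁻¹ Δd with Δd having +20 in the Retail component and 0 elsewhere.
So Δx_3 = L_31 · (+20), where L_31 = adj(I−A)_31 / det(I−A) = 0.1100 / 0.4100.
Δx_3 = 0.1100 × (+20) / 0.4100 = 2.20 / 0.4100 ≈ 5.37.

Δx_3 = 5.37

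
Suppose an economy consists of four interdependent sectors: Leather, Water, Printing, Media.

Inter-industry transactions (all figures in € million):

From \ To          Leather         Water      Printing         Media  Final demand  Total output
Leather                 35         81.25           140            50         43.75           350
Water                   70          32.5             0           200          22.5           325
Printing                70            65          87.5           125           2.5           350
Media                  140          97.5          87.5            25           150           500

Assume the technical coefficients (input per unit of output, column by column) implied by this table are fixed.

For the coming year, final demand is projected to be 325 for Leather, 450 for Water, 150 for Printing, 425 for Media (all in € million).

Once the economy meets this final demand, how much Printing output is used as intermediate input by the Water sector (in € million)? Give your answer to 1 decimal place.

z_32 = 447.3

Technical coefficients a_ij = z_ij / X_j:
  a_11 = 35/350 = 0.10, a_21 = 70/350 = 0.20, a_31 = 70/350 = 0.20, a_41 = 140/350 = 0.40
  a_12 = 81.25/325 = 0.25, a_22 = 32.5/325 = 0.10, a_32 = 65/325 = 0.20, a_42 = 97.5/325 = 0.30
  a_13 = 140/350 = 0.40, a_23 = 0/350 = 0.00, a_33 = 87.5/350 = 0.25, a_43 = 87.5/350 = 0.25
  a_14 = 50/500 = 0.10, a_24 = 200/500 = 0.40, a_34 = 125/500 = 0.25, a_44 = 25/500 = 0.05
I − A =
  [   0.90    -0.25    -0.40    -0.10]
  [  -0.20     0.90     0.00    -0.40]
  [  -0.20    -0.20     0.75    -0.25]
  [  -0.40    -0.30    -0.25     0.95]
Compute the cofactors C_ij = (−1)^(i+j)·(3×3 minor ij) of I−A; the adjugate is their transpose:
adj(I−A) = Cᵀ =
  [ 0.4750   0.2960   0.3415   0.2645]
  [ 0.2700   0.4340   0.2350   0.2730]
  [ 0.3220   0.3090   0.5320   0.3040]
  [ 0.3700   0.3430   0.3580   0.4820]
det(I−A) = Σ_j (I−A)_1j·C_1j = (0.90)(0.4750) + (-0.25)(0.2700) + (-0.40)(0.3220) + (-0.10)(0.3700) = 0.1942
(I − A)⁻¹ = adj(I−A) / det(I−A) ≈
  [   2.4459     1.5242     1.7585     1.3620]
  [   1.3903     2.2348     1.2101     1.4058]
  [   1.6581     1.5911     2.7394     1.5654]
  [   1.9053     1.7662     1.8435     2.4820]
First solve x = (I − A)⁻¹ d = adj(I−A)·d / det(I−A); in particular x_2 = (0.2700·325 + 0.4340·450 + 0.2350·150 + 0.2730·425) / 0.1942 = 434.325 / 0.1942 ≈ 2236.483.
Intermediate flow from 3 to 2: z_32 = a_32 · x_2 = 0.20 × 434.325 / 0.1942 = 86.865 / 0.1942 ≈ 447.3.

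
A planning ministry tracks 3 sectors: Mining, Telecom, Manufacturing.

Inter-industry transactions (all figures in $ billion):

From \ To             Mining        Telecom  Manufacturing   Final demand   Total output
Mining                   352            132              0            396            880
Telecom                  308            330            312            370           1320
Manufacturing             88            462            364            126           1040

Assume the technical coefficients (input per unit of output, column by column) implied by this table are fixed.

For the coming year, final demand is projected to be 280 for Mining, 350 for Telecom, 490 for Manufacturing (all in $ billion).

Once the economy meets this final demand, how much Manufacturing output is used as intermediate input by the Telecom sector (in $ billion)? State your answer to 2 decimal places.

z_32 = 509.84

Technical coefficients a_ij = z_ij / X_j:
  a_11 = 352/880 = 0.40, a_21 = 308/880 = 0.35, a_31 = 88/880 = 0.10
  a_12 = 132/1320 = 0.10, a_22 = 330/1320 = 0.25, a_32 = 462/1320 = 0.35
  a_13 = 0/1040 = 0.00, a_23 = 312/1040 = 0.30, a_33 = 364/1040 = 0.35
I − A =
  [   0.60    -0.10     0.00]
  [  -0.35     0.75    -0.30]
  [  -0.10    -0.35     0.65]
Cofactors of I−A, C_ij = (−1)^(i+j)·(minor ij) (rows/columns in the sector order above):
  C_11 = (0.75)(0.65) − (-0.30)(-0.35) = 0.3825
  C_12 = −[(-0.35)(0.65) − (-0.30)(-0.10)] = 0.2575
  C_13 = (-0.35)(-0.35) − (0.75)(-0.10) = 0.1975
  C_21 = −[(-0.10)(0.65) − (0.00)(-0.35)] = 0.0650
  C_22 = (0.60)(0.65) − (0.00)(-0.10) = 0.3900
  C_23 = −[(0.60)(-0.35) − (-0.10)(-0.10)] = 0.2200
  C_31 = (-0.10)(-0.30) − (0.00)(0.75) = 0.0300
  C_32 = −[(0.60)(-0.30) − (0.00)(-0.35)] = 0.1800
  C_33 = (0.60)(0.75) − (-0.10)(-0.35) = 0.4150
det(I−A) = Σ_j (I−A)_1j·C_1j = (0.60)(0.3825) + (-0.10)(0.2575) + (0.00)(0.1975) = 0.20375
adj(I−A) = Cᵀ =
  [ 0.3825   0.0650   0.0300]
  [ 0.2575   0.3900   0.1800]
  [ 0.1975   0.2200   0.4150]
(I − A)⁻¹ = adj(I−A) / det(I−A) ≈
  [   1.8773     0.3190     0.1472]
  [   1.2638     1.9141     0.8834]
  [   0.9693     1.0798     2.0368]
First solve x = (I − A)⁻¹ d = adj(I−A)·d / det(I−A); in particular x_2 = (0.2575·280 + 0.3900·350 + 0.1800·490) / 0.20375 = 296.80 / 0.20375 ≈ 1456.6871.
Intermediate flow from 3 to 2: z_32 = a_32 · x_2 = 0.35 × 296.80 / 0.20375 = 103.88 / 0.20375 ≈ 509.84.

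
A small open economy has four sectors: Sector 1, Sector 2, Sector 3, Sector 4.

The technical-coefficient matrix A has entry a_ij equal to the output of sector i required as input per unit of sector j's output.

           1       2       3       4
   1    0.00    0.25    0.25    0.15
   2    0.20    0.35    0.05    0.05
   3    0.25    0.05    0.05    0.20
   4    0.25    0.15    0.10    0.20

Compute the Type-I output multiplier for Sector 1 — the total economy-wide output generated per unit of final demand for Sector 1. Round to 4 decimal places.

I − A =
  [   1.00    -0.25    -0.25    -0.15]
  [  -0.20     0.65    -0.05    -0.05]
  [  -0.25    -0.05     0.95    -0.20]
  [  -0.25    -0.15    -0.10     0.80]
Compute the cofactors C_ij = (−1)^(i+j)·(3×3 minor ij) of I−A; the adjugate is their transpose:
adj(I−A) = Cᵀ =
  [ 0.470125   0.224625   0.150250   0.139750]
  [ 0.173625   0.638125   0.089250   0.094750]
  [ 0.175250   0.136250   0.440500   0.151500]
  [ 0.201375   0.206875   0.118750   0.521250]
det(I−A) = Σ_j (I−A)_1j·C_1j = (1.00)(0.470125) + (-0.25)(0.173625) + (-0.25)(0.175250) + (-0.15)(0.201375) = 0.3527
(I − A)⁻¹ = adj(I−A) / det(I−A) ≈
  [   1.33293     0.63687     0.42600     0.39623]
  [   0.49227     1.80926     0.25305     0.26864]
  [   0.49688     0.38631     1.24894     0.42954]
  [   0.57095     0.58655     0.33669     1.47788]
The output multiplier for sector j is the column-j sum of the Leontief inverse (I − A)⁻¹ = adj(I−A) / det(I−A).
Column 1 of adj(I−A): (0.470125, 0.173625, 0.175250, 0.201375); det(I−A) = 0.3527.
m_1 = (0.470125 + 0.173625 + 0.175250 + 0.201375) / 0.3527 = 1.020375 / 0.3527 ≈ 2.8930.

m_1 = 2.8930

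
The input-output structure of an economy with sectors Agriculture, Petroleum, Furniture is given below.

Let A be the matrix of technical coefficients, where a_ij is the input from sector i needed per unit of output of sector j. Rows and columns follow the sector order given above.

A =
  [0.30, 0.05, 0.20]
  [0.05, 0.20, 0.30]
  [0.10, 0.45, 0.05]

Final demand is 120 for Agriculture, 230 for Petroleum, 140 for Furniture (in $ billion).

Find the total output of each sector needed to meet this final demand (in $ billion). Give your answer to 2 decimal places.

x_1 = 317.40, x_2 = 456.16, x_3 = 396.85

I − A =
  [   0.70    -0.05    -0.20]
  [  -0.05     0.80    -0.30]
  [  -0.10    -0.45     0.95]
Cofactors of I−A, C_ij = (−1)^(i+j)·(minor ij) (rows/columns in the sector order above):
  C_11 = (0.80)(0.95) − (-0.30)(-0.45) = 0.6250
  C_12 = −[(-0.05)(0.95) − (-0.30)(-0.10)] = 0.0775
  C_13 = (-0.05)(-0.45) − (0.80)(-0.10) = 0.1025
  C_21 = −[(-0.05)(0.95) − (-0.20)(-0.45)] = 0.1375
  C_22 = (0.70)(0.95) − (-0.20)(-0.10) = 0.6450
  C_23 = −[(0.70)(-0.45) − (-0.05)(-0.10)] = 0.3200
  C_31 = (-0.05)(-0.30) − (-0.20)(0.80) = 0.1750
  C_32 = −[(0.70)(-0.30) − (-0.20)(-0.05)] = 0.2200
  C_33 = (0.70)(0.80) − (-0.05)(-0.05) = 0.5575
det(I−A) = Σ_j (I−A)_1j·C_1j = (0.70)(0.6250) + (-0.05)(0.0775) + (-0.20)(0.1025) = 0.413125
adj(I−A) = Cᵀ =
  [ 0.6250   0.1375   0.1750]
  [ 0.0775   0.6450   0.2200]
  [ 0.1025   0.3200   0.5575]
(I − A)⁻¹ = adj(I−A) / det(I−A) ≈
  [   1.5129     0.3328     0.4236]
  [   0.1876     1.5613     0.5325]
  [   0.2481     0.7746     1.3495]
x = (I − A)⁻¹ d = adj(I−A)·d / det(I−A), with det(I−A) = 0.413125:
  x_1 = (0.6250·120 + 0.1375·230 + 0.1750·140) / 0.413125 = 131.125 / 0.413125 ≈ 317.40
  x_2 = (0.0775·120 + 0.6450·230 + 0.2200·140) / 0.413125 = 188.45 / 0.413125 ≈ 456.16
  x_3 = (0.1025·120 + 0.3200·230 + 0.5575·140) / 0.413125 = 163.95 / 0.413125 ≈ 396.85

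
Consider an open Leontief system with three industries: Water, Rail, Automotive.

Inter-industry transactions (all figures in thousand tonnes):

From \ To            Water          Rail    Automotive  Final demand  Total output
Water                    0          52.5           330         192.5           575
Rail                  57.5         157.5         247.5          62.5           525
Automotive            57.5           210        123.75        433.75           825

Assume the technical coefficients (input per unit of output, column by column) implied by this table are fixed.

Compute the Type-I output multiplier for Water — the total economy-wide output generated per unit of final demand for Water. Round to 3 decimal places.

m_1 = 1.669

Technical coefficients a_ij = z_ij / X_j:
  a_11 = 0/575 = 0.00, a_21 = 57.5/575 = 0.10, a_31 = 57.5/575 = 0.10
  a_12 = 52.5/525 = 0.10, a_22 = 157.5/525 = 0.30, a_32 = 210/525 = 0.40
  a_13 = 330/825 = 0.40, a_23 = 247.5/825 = 0.30, a_33 = 123.75/825 = 0.15
I − A =
  [   1.00    -0.10    -0.40]
  [  -0.10     0.70    -0.30]
  [  -0.10    -0.40     0.85]
Cofactors of I−A, C_ij = (−1)^(i+j)·(minor ij) (rows/columns in the sector order above):
  C_11 = (0.70)(0.85) − (-0.30)(-0.40) = 0.4750
  C_12 = −[(-0.10)(0.85) − (-0.30)(-0.10)] = 0.1150
  C_13 = (-0.10)(-0.40) − (0.70)(-0.10) = 0.1100
  C_21 = −[(-0.10)(0.85) − (-0.40)(-0.40)] = 0.2450
  C_22 = (1.00)(0.85) − (-0.40)(-0.10) = 0.8100
  C_23 = −[(1.00)(-0.40) − (-0.10)(-0.10)] = 0.4100
  C_31 = (-0.10)(-0.30) − (-0.40)(0.70) = 0.3100
  C_32 = −[(1.00)(-0.30) − (-0.40)(-0.10)] = 0.3400
  C_33 = (1.00)(0.70) − (-0.10)(-0.10) = 0.6900
det(I−A) = Σ_j (I−A)_1j·C_1j = (1.00)(0.4750) + (-0.10)(0.1150) + (-0.40)(0.1100) = 0.4195
adj(I−A) = Cᵀ =
  [ 0.4750   0.2450   0.3100]
  [ 0.1150   0.8100   0.3400]
  [ 0.1100   0.4100   0.6900]
(I − A)⁻¹ = adj(I−A) / det(I−A) ≈
  [   1.1323     0.5840     0.7390]
  [   0.2741     1.9309     0.8105]
  [   0.2622     0.9774     1.6448]
The output multiplier for sector j is the column-j sum of the Leontief inverse (I − A)⁻¹ = adj(I−A) / det(I−A).
Column 1 of adj(I−A): (0.4750, 0.1150, 0.1100); det(I−A) = 0.4195.
m_1 = (0.4750 + 0.1150 + 0.1100) / 0.4195 = 0.70 / 0.4195 ≈ 1.669.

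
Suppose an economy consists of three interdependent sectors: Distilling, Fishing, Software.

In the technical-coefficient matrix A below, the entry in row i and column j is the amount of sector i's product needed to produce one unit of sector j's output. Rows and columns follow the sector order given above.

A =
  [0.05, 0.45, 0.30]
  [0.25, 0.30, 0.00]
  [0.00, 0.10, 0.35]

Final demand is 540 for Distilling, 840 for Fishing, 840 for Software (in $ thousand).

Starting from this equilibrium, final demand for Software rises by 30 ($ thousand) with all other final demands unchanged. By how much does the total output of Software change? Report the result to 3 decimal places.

I − A =
  [   0.95    -0.45    -0.30]
  [  -0.25     0.70     0.00]
  [   0.00    -0.10     0.65]
Cofactors of I−A, C_ij = (−1)^(i+j)·(minor ij) (rows/columns in the sector order above):
  C_11 = (0.70)(0.65) − (0.00)(-0.10) = 0.4550
  C_12 = −[(-0.25)(0.65) − (0.00)(0.00)] = 0.1625
  C_13 = (-0.25)(-0.10) − (0.70)(0.00) = 0.0250
  C_21 = −[(-0.45)(0.65) − (-0.30)(-0.10)] = 0.3225
  C_22 = (0.95)(0.65) − (-0.30)(0.00) = 0.6175
  C_23 = −[(0.95)(-0.10) − (-0.45)(0.00)] = 0.0950
  C_31 = (-0.45)(0.00) − (-0.30)(0.70) = 0.2100
  C_32 = −[(0.95)(0.00) − (-0.30)(-0.25)] = 0.0750
  C_33 = (0.95)(0.70) − (-0.45)(-0.25) = 0.5525
det(I−A) = Σ_j (I−A)_1j·C_1j = (0.95)(0.4550) + (-0.45)(0.1625) + (-0.30)(0.0250) = 0.351625
adj(I−A) = Cᵀ =
  [ 0.4550   0.3225   0.2100]
  [ 0.1625   0.6175   0.0750]
  [ 0.0250   0.0950   0.5525]
(I − A)⁻¹ = adj(I−A) / det(I−A) ≈
  [   1.2940     0.9172     0.5972]
  [   0.4621     1.7561     0.2133]
  [   0.0711     0.2702     1.5713]
Δx = (I − A)⁻¹ Δd with Δd having +30 in the Software component and 0 elsewhere.
So Δx_S = L_SS · (+30), where L_SS = adj(I−A)_SS / det(I−A) = 0.5525 / 0.351625.
Δx_S = 0.5525 × (+30) / 0.351625 = 16.575 / 0.351625 ≈ 47.138.

Δx_S = 47.138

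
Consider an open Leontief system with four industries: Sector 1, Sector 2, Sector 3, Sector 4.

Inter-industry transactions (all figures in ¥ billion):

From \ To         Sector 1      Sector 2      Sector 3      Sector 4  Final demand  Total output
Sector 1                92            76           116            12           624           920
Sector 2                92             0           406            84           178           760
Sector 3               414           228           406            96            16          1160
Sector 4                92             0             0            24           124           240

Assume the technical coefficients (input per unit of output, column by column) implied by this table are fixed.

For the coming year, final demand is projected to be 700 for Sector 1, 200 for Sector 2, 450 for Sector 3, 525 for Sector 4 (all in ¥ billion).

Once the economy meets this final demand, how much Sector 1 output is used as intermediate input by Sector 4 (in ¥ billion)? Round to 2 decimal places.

Technical coefficients a_ij = z_ij / X_j:
  a_11 = 92/920 = 0.10, a_21 = 92/920 = 0.10, a_31 = 414/920 = 0.45, a_41 = 92/920 = 0.10
  a_12 = 76/760 = 0.10, a_22 = 0/760 = 0.00, a_32 = 228/760 = 0.30, a_42 = 0/760 = 0.00
  a_13 = 116/1160 = 0.10, a_23 = 406/1160 = 0.35, a_33 = 406/1160 = 0.35, a_43 = 0/1160 = 0.00
  a_14 = 12/240 = 0.05, a_24 = 84/240 = 0.35, a_34 = 96/240 = 0.40, a_44 = 24/240 = 0.10
I − A =
  [   0.90    -0.10    -0.10    -0.05]
  [  -0.10     1.00    -0.35    -0.35]
  [  -0.45    -0.30     0.65    -0.40]
  [  -0.10     0.00     0.00     0.90]
Compute the cofactors C_ij = (−1)^(i+j)·(3×3 minor ij) of I−A; the adjugate is their transpose:
adj(I−A) = Cᵀ =
  [ 0.490500   0.085500   0.121500   0.114500]
  [ 0.237000   0.478750   0.294250   0.330125]
  [ 0.482500   0.286000   0.792500   0.490250]
  [ 0.054500   0.009500   0.013500   0.420250]
det(I−A) = Σ_j (I−A)_1j·C_1j = (0.90)(0.490500) + (-0.10)(0.237000) + (-0.10)(0.482500) + (-0.05)(0.054500) = 0.366775
(I − A)⁻¹ = adj(I−A) / det(I−A) ≈
  [   1.3373     0.2331     0.3313     0.3122]
  [   0.6462     1.3053     0.8023     0.9001]
  [   1.3155     0.7798     2.1607     1.3367]
  [   0.1486     0.0259     0.0368     1.1458]
First solve x = (I − A)⁻¹ d = adj(I−A)·d / det(I−A); in particular x_4 = (0.054500·700 + 0.009500·200 + 0.013500·450 + 0.420250·525) / 0.366775 = 266.75625 / 0.366775 ≈ 727.3022.
Intermediate flow from 1 to 4: z_14 = a_14 · x_4 = 0.05 × 266.75625 / 0.366775 = 13.3378125 / 0.366775 ≈ 36.37.

z_14 = 36.37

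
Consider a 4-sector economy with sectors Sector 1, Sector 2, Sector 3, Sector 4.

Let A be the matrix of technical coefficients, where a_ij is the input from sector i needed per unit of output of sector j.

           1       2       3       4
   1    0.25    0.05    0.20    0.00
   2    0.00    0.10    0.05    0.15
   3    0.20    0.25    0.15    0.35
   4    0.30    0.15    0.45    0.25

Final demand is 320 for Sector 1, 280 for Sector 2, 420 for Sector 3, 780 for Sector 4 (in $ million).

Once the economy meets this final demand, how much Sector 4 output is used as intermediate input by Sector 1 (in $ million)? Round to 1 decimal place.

I − A =
  [   0.75    -0.05    -0.20     0.00]
  [   0.00     0.90    -0.05    -0.15]
  [  -0.20    -0.25     0.85    -0.35]
  [  -0.30    -0.15    -0.45     0.75]
Compute the cofactors C_ij = (−1)^(i+j)·(3×3 minor ij) of I−A; the adjugate is their transpose:
adj(I−A) = Cᵀ =
  [ 0.384000   0.072000   0.135750   0.077750]
  [ 0.064500   0.309000   0.087750   0.102750]
  [ 0.236250   0.192750   0.487125   0.265875]
  [ 0.308250   0.206250   0.364125   0.527875]
det(I−A) = Σ_j (I−A)_1j·C_1j = (0.75)(0.384000) + (-0.05)(0.064500) + (-0.20)(0.236250) + (0.00)(0.308250) = 0.237525
(I − A)⁻¹ = adj(I−A) / det(I−A) ≈
  [   1.6167     0.3031     0.5715     0.3273]
  [   0.2716     1.3009     0.3694     0.4326]
  [   0.9946     0.8115     2.0508     1.1194]
  [   1.2978     0.8683     1.5330     2.2224]
First solve x = (I − A)⁻¹ d = adj(I−A)·d / det(I−A); in particular x_1 = (0.384000·320 + 0.072000·280 + 0.135750·420 + 0.077750·780) / 0.237525 = 260.70 / 0.237525 ≈ 1097.569.
Intermediate flow from 4 to 1: z_41 = a_41 · x_1 = 0.30 × 260.70 / 0.237525 = 78.21 / 0.237525 ≈ 329.3.

z_41 = 329.3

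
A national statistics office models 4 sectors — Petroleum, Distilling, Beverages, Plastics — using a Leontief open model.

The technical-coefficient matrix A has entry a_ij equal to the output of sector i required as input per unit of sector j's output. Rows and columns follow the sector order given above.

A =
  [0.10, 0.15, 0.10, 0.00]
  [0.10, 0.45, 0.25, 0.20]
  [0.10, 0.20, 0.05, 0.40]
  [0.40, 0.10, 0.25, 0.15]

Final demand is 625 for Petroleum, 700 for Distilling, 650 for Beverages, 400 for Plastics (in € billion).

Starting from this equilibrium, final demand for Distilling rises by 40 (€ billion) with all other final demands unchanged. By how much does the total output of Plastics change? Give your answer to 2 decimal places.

I − A =
  [   0.90    -0.15    -0.10     0.00]
  [  -0.10     0.55    -0.25    -0.20]
  [  -0.10    -0.20     0.95    -0.40]
  [  -0.40    -0.10    -0.25     0.85]
Compute the cofactors C_ij = (−1)^(i+j)·(3×3 minor ij) of I−A; the adjugate is their transpose:
adj(I−A) = Cᵀ =
  [ 0.307625   0.127125   0.084125   0.069500]
  [ 0.213000   0.612250   0.252750   0.263000]
  [ 0.169750   0.225750   0.378000   0.231000]
  [ 0.219750   0.198250   0.180500   0.399750]
det(I−A) = Σ_j (I−A)_1j·C_1j = (0.90)(0.307625) + (-0.15)(0.213000) + (-0.10)(0.169750) + (0.00)(0.219750) = 0.2279375
(I − A)⁻¹ = adj(I−A) / det(I−A) ≈
  [   1.3496     0.5577     0.3691     0.3049]
  [   0.9345     2.6860     1.1089     1.1538]
  [   0.7447     0.9904     1.6583     1.0134]
  [   0.9641     0.8698     0.7919     1.7538]
Δx = (I − A)⁻¹ Δd with Δd having +40 in the Distilling component and 0 elsewhere.
So Δx_4 = L_42 · (+40), where L_42 = adj(I−A)_42 / det(I−A) = 0.198250 / 0.2279375.
Δx_4 = 0.198250 × (+40) / 0.2279375 = 7.93 / 0.2279375 ≈ 34.79.

Δx_4 = 34.79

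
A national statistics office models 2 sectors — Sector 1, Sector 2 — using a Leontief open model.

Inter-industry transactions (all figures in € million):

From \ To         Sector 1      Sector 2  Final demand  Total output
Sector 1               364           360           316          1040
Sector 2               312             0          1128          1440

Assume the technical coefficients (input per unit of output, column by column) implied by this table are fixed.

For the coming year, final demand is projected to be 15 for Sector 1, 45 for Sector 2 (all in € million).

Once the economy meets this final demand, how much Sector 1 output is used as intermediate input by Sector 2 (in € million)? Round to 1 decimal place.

z_12 = 14.7

Technical coefficients a_ij = z_ij / X_j:
  a_11 = 364/1040 = 0.35, a_21 = 312/1040 = 0.30
  a_12 = 360/1440 = 0.25, a_22 = 0/1440 = 0.00
I − A =
  [   0.65    -0.25]
  [  -0.30     1.00]
det(I−A) = (0.65)(1.00) − (-0.25)(-0.30) = 0.5750
adj(I−A) = [[1.00, 0.25], [0.30, 0.65]]
(I − A)⁻¹ = adj(I−A) / det(I−A) ≈
  [   1.7391     0.4348]
  [   0.5217     1.1304]
First solve x = (I − A)⁻¹ d = adj(I−A)·d / det(I−A); in particular x_2 = (0.30·15 + 0.65·45) / 0.5750 = 33.75 / 0.5750 ≈ 58.696.
Intermediate flow from 1 to 2: z_12 = a_12 · x_2 = 0.25 × 33.75 / 0.5750 = 8.4375 / 0.5750 ≈ 14.7.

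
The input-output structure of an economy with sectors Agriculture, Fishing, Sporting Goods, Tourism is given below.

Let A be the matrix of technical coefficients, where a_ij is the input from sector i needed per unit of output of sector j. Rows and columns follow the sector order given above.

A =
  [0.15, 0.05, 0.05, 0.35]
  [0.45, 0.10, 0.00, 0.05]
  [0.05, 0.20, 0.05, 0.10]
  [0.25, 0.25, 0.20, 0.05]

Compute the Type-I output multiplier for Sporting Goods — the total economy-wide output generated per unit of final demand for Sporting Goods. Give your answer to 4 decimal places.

m_S = 1.7720

I − A =
  [   0.85    -0.05    -0.05    -0.35]
  [  -0.45     0.90     0.00    -0.05]
  [  -0.05    -0.20     0.95    -0.10]
  [  -0.25    -0.25    -0.20     0.95]
Compute the cofactors C_ij = (−1)^(i+j)·(3×3 minor ij) of I−A; the adjugate is their transpose:
adj(I−A) = Cᵀ =
  [ 0.780375   0.152000   0.105625   0.306625]
  [ 0.409500   0.659875   0.062000   0.192125]
  [ 0.163875   0.173250   0.576000   0.130125]
  [ 0.347625   0.250125   0.165375   0.698625]
det(I−A) = Σ_j (I−A)_1j·C_1j = (0.85)(0.780375) + (-0.05)(0.409500) + (-0.05)(0.163875) + (-0.35)(0.347625) = 0.51298125
(I − A)⁻¹ = adj(I−A) / det(I−A) ≈
  [   1.52125     0.29631     0.20590     0.59773]
  [   0.79827     1.28635     0.12086     0.37453]
  [   0.31946     0.33773     1.12285     0.25366]
  [   0.67766     0.48759     0.32238     1.36189]
The output multiplier for sector j is the column-j sum of the Leontief inverse (I − A)⁻¹ = adj(I−A) / det(I−A).
Column S of adj(I−A): (0.105625, 0.062000, 0.576000, 0.165375); det(I−A) = 0.51298125.
m_S = (0.105625 + 0.062000 + 0.576000 + 0.165375) / 0.51298125 = 0.909 / 0.51298125 ≈ 1.7720.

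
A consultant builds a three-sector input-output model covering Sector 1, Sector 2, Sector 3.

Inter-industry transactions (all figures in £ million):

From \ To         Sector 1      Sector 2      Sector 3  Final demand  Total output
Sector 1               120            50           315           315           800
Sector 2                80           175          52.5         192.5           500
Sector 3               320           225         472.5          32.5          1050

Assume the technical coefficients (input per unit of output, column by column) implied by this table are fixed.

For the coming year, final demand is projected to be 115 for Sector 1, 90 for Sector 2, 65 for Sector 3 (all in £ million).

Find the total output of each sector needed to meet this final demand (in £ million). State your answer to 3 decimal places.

Technical coefficients a_ij = z_ij / X_j:
  a_11 = 120/800 = 0.15, a_21 = 80/800 = 0.10, a_31 = 320/800 = 0.40
  a_12 = 50/500 = 0.10, a_22 = 175/500 = 0.35, a_32 = 225/500 = 0.45
  a_13 = 315/1050 = 0.30, a_23 = 52.5/1050 = 0.05, a_33 = 472.5/1050 = 0.45
I − A =
  [   0.85    -0.10    -0.30]
  [  -0.10     0.65    -0.05]
  [  -0.40    -0.45     0.55]
Cofactors of I−A, C_ij = (−1)^(i+j)·(minor ij) (rows/columns in the sector order above):
  C_11 = (0.65)(0.55) − (-0.05)(-0.45) = 0.3350
  C_12 = −[(-0.10)(0.55) − (-0.05)(-0.40)] = 0.0750
  C_13 = (-0.10)(-0.45) − (0.65)(-0.40) = 0.3050
  C_21 = −[(-0.10)(0.55) − (-0.30)(-0.45)] = 0.1900
  C_22 = (0.85)(0.55) − (-0.30)(-0.40) = 0.3475
  C_23 = −[(0.85)(-0.45) − (-0.10)(-0.40)] = 0.4225
  C_31 = (-0.10)(-0.05) − (-0.30)(0.65) = 0.2000
  C_32 = −[(0.85)(-0.05) − (-0.30)(-0.10)] = 0.0725
  C_33 = (0.85)(0.65) − (-0.10)(-0.10) = 0.5425
det(I−A) = Σ_j (I−A)_1j·C_1j = (0.85)(0.3350) + (-0.10)(0.0750) + (-0.30)(0.3050) = 0.18575
adj(I−A) = Cᵀ =
  [ 0.3350   0.1900   0.2000]
  [ 0.0750   0.3475   0.0725]
  [ 0.3050   0.4225   0.5425]
(I − A)⁻¹ = adj(I−A) / det(I−A) ≈
  [   1.8035     1.0229     1.0767]
  [   0.4038     1.8708     0.3903]
  [   1.6420     2.2746     2.9206]
x = (I − A)⁻¹ d = adj(I−A)·d / det(I−A), with det(I−A) = 0.18575:
  x_1 = (0.3350·115 + 0.1900·90 + 0.2000·65) / 0.18575 = 68.625 / 0.18575 ≈ 369.448
  x_2 = (0.0750·115 + 0.3475·90 + 0.0725·65) / 0.18575 = 44.6125 / 0.18575 ≈ 240.175
  x_3 = (0.3050·115 + 0.4225·90 + 0.5425·65) / 0.18575 = 108.3625 / 0.18575 ≈ 583.378

x_1 = 369.448, x_2 = 240.175, x_3 = 583.378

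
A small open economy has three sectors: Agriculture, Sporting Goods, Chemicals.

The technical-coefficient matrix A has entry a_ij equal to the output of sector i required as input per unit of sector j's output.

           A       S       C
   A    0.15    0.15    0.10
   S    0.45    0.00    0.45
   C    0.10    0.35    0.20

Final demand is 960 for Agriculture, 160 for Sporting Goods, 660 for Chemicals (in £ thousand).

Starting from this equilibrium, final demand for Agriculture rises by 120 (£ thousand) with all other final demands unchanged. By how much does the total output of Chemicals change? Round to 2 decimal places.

Δx_C = 67.23

I − A =
  [   0.85    -0.15    -0.10]
  [  -0.45     1.00    -0.45]
  [  -0.10    -0.35     0.80]
Cofactors of I−A, C_ij = (−1)^(i+j)·(minor ij) (rows/columns in the sector order above):
  C_11 = (1.00)(0.80) − (-0.45)(-0.35) = 0.6425
  C_12 = −[(-0.45)(0.80) − (-0.45)(-0.10)] = 0.4050
  C_13 = (-0.45)(-0.35) − (1.00)(-0.10) = 0.2575
  C_21 = −[(-0.15)(0.80) − (-0.10)(-0.35)] = 0.1550
  C_22 = (0.85)(0.80) − (-0.10)(-0.10) = 0.6700
  C_23 = −[(0.85)(-0.35) − (-0.15)(-0.10)] = 0.3125
  C_31 = (-0.15)(-0.45) − (-0.10)(1.00) = 0.1675
  C_32 = −[(0.85)(-0.45) − (-0.10)(-0.45)] = 0.4275
  C_33 = (0.85)(1.00) − (-0.15)(-0.45) = 0.7825
det(I−A) = Σ_j (I−A)_1j·C_1j = (0.85)(0.6425) + (-0.15)(0.4050) + (-0.10)(0.2575) = 0.459625
adj(I−A) = Cᵀ =
  [ 0.6425   0.1550   0.1675]
  [ 0.4050   0.6700   0.4275]
  [ 0.2575   0.3125   0.7825]
(I − A)⁻¹ = adj(I−A) / det(I−A) ≈
  [   1.3979     0.3372     0.3644]
  [   0.8812     1.4577     0.9301]
  [   0.5602     0.6799     1.7025]
Δx = (I − A)⁻¹ Δd with Δd having +120 in the Agriculture component and 0 elsewhere.
So Δx_C = L_CA · (+120), where L_CA = adj(I−A)_CA / det(I−A) = 0.2575 / 0.459625.
Δx_C = 0.2575 × (+120) / 0.459625 = 30.90 / 0.459625 ≈ 67.23.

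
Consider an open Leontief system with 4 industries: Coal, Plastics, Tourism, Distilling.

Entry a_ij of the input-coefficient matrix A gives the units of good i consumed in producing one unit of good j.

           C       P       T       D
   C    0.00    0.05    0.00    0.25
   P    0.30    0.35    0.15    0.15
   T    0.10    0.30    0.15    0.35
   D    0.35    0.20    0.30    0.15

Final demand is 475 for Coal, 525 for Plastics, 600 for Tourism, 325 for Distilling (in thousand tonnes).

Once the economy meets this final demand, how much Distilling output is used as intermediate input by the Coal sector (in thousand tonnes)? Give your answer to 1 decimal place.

z_DC = 428.2

I − A =
  [   1.00    -0.05     0.00    -0.25]
  [  -0.30     0.65    -0.15    -0.15]
  [  -0.10    -0.30     0.85    -0.35]
  [  -0.35    -0.20    -0.30     0.85]
Compute the cofactors C_ij = (−1)^(i+j)·(3×3 minor ij) of I−A; the adjugate is their transpose:
adj(I−A) = Cᵀ =
  [ 0.313625   0.095875   0.064875   0.135875]
  [ 0.265500   0.535625   0.181875   0.247500]
  [ 0.245125   0.314125   0.435250   0.306750]
  [ 0.278125   0.276375   0.223125   0.494000]
det(I−A) = Σ_j (I−A)_1j·C_1j = (1.00)(0.313625) + (-0.05)(0.265500) + (0.00)(0.245125) + (-0.25)(0.278125) = 0.23081875
(I − A)⁻¹ = adj(I−A) / det(I−A) ≈
  [   1.3588     0.4154     0.2811     0.5887]
  [   1.1503     2.3205     0.7880     1.0723]
  [   1.0620     1.3609     1.8857     1.3290]
  [   1.2049     1.1974     0.9667     2.1402]
First solve x = (I − A)⁻¹ d = adj(I−A)·d / det(I−A); in particular x_C = (0.313625·475 + 0.095875·525 + 0.064875·600 + 0.135875·325) / 0.23081875 = 282.390625 / 0.23081875 ≈ 1223.430.
Intermediate flow from D to C: z_DC = a_DC · x_C = 0.35 × 282.390625 / 0.23081875 = 98.83671875 / 0.23081875 ≈ 428.2.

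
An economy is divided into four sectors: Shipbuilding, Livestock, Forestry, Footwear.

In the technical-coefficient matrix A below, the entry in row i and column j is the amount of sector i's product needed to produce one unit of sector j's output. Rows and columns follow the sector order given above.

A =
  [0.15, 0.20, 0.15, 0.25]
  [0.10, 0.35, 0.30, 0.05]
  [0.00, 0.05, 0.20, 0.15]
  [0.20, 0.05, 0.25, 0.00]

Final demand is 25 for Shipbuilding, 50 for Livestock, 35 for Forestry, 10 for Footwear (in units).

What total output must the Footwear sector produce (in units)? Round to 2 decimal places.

x_4 = 47.63

I − A =
  [   0.85    -0.20    -0.15    -0.25]
  [  -0.10     0.65    -0.30    -0.05]
  [   0.00    -0.05     0.80    -0.15]
  [  -0.20    -0.05    -0.25     1.00]
Compute the cofactors C_ij = (−1)^(i+j)·(3×3 minor ij) of I−A; the adjugate is their transpose:
adj(I−A) = Cᵀ =
  [ 0.475750   0.174250   0.204000   0.158250]
  [ 0.093250   0.603625   0.273375   0.094500]
  [ 0.025750   0.052375   0.494625   0.083250]
  [ 0.106250   0.078125   0.178125   0.412500]
det(I−A) = Σ_j (I−A)_1j·C_1j = (0.85)(0.475750) + (-0.20)(0.093250) + (-0.15)(0.025750) + (-0.25)(0.106250) = 0.3553125
(I − A)⁻¹ = adj(I−A) / det(I−A) ≈
  [   1.3390     0.4904     0.5741     0.4454]
  [   0.2624     1.6989     0.7694     0.2660]
  [   0.0725     0.1474     1.3921     0.2343]
  [   0.2990     0.2199     0.5013     1.1609]
x = (I − A)⁻¹ d = adj(I−A)·d / det(I−A), with det(I−A) = 0.3553125:
  x_1 = (0.475750·25 + 0.174250·50 + 0.204000·35 + 0.158250·10) / 0.3553125 = 29.32875 / 0.3553125 ≈ 82.54
  x_2 = (0.093250·25 + 0.603625·50 + 0.273375·35 + 0.094500·10) / 0.3553125 = 43.025625 / 0.3553125 ≈ 121.09
  x_3 = (0.025750·25 + 0.052375·50 + 0.494625·35 + 0.083250·10) / 0.3553125 = 21.406875 / 0.3553125 ≈ 60.25
  x_4 = (0.106250·25 + 0.078125·50 + 0.178125·35 + 0.412500·10) / 0.3553125 = 16.921875 / 0.3553125 ≈ 47.63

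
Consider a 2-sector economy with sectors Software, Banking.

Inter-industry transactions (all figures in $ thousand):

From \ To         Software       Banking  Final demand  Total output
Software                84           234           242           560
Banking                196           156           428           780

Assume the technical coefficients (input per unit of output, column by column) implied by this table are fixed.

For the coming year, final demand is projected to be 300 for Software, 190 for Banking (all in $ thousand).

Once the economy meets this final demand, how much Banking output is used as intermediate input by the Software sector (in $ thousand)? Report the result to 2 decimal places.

Technical coefficients a_ij = z_ij / X_j:
  a_11 = 84/560 = 0.15, a_21 = 196/560 = 0.35
  a_12 = 234/780 = 0.30, a_22 = 156/780 = 0.20
I − A =
  [   0.85    -0.30]
  [  -0.35     0.80]
det(I−A) = (0.85)(0.80) − (-0.30)(-0.35) = 0.5750
adj(I−A) = [[0.80, 0.30], [0.35, 0.85]]
(I − A)⁻¹ = adj(I−A) / det(I−A) ≈
  [   1.3913     0.5217]
  [   0.6087     1.4783]
First solve x = (I − A)⁻¹ d = adj(I−A)·d / det(I−A); in particular x_1 = (0.80·300 + 0.30·190) / 0.5750 = 297.00 / 0.5750 ≈ 516.5217.
Intermediate flow from 2 to 1: z_21 = a_21 · x_1 = 0.35 × 297.00 / 0.5750 = 103.95 / 0.5750 ≈ 180.78.

z_21 = 180.78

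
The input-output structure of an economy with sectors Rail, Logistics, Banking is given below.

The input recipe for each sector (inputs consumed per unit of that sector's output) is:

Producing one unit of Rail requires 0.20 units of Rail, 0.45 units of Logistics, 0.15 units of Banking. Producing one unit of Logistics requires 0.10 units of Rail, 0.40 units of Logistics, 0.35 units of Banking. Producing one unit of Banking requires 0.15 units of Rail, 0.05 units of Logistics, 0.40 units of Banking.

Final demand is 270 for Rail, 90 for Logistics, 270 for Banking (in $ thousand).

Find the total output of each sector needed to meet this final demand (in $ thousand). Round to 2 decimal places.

I − A =
  [   0.80    -0.10    -0.15]
  [  -0.45     0.60    -0.05]
  [  -0.15    -0.35     0.60]
Cofactors of I−A, C_ij = (−1)^(i+j)·(minor ij) (rows/columns in the sector order above):
  C_11 = (0.60)(0.60) − (-0.05)(-0.35) = 0.3425
  C_12 = −[(-0.45)(0.60) − (-0.05)(-0.15)] = 0.2775
  C_13 = (-0.45)(-0.35) − (0.60)(-0.15) = 0.2475
  C_21 = −[(-0.10)(0.60) − (-0.15)(-0.35)] = 0.1125
  C_22 = (0.80)(0.60) − (-0.15)(-0.15) = 0.4575
  C_23 = −[(0.80)(-0.35) − (-0.10)(-0.15)] = 0.2950
  C_31 = (-0.10)(-0.05) − (-0.15)(0.60) = 0.0950
  C_32 = −[(0.80)(-0.05) − (-0.15)(-0.45)] = 0.1075
  C_33 = (0.80)(0.60) − (-0.10)(-0.45) = 0.4350
det(I−A) = Σ_j (I−A)_1j·C_1j = (0.80)(0.3425) + (-0.10)(0.2775) + (-0.15)(0.2475) = 0.209125
adj(I−A) = Cᵀ =
  [ 0.3425   0.1125   0.0950]
  [ 0.2775   0.4575   0.1075]
  [ 0.2475   0.2950   0.4350]
(I − A)⁻¹ = adj(I−A) / det(I−A) ≈
  [   1.6378     0.5380     0.4543]
  [   1.3270     2.1877     0.5140]
  [   1.1835     1.4106     2.0801]
x = (I − A)⁻¹ d = adj(I−A)·d / det(I−A), with det(I−A) = 0.209125:
  x_1 = (0.3425·270 + 0.1125·90 + 0.0950·270) / 0.209125 = 128.25 / 0.209125 ≈ 613.27
  x_2 = (0.2775·270 + 0.4575·90 + 0.1075·270) / 0.209125 = 145.125 / 0.209125 ≈ 693.96
  x_3 = (0.2475·270 + 0.2950·90 + 0.4350·270) / 0.209125 = 210.825 / 0.209125 ≈ 1008.13

x_1 = 613.27, x_2 = 693.96, x_3 = 1008.13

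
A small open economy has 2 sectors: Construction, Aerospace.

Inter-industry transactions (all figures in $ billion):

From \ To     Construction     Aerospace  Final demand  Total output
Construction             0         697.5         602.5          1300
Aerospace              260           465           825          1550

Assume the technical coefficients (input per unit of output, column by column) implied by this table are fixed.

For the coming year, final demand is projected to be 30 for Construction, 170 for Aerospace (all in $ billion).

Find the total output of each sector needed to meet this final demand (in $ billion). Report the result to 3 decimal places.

x_C = 159.836, x_A = 288.525

Technical coefficients a_ij = z_ij / X_j:
  a_CC = 0/1300 = 0.00, a_AC = 260/1300 = 0.20
  a_CA = 697.5/1550 = 0.45, a_AA = 465/1550 = 0.30
I − A =
  [   1.00    -0.45]
  [  -0.20     0.70]
det(I−A) = (1.00)(0.70) − (-0.45)(-0.20) = 0.6100
adj(I−A) = [[0.70, 0.45], [0.20, 1.00]]
(I − A)⁻¹ = adj(I−A) / det(I−A) ≈
  [   1.1475     0.7377]
  [   0.3279     1.6393]
x = (I − A)⁻¹ d = adj(I−A)·d / det(I−A), with det(I−A) = 0.6100:
  x_C = (0.70·30 + 0.45·170) / 0.6100 = 97.50 / 0.6100 ≈ 159.836
  x_A = (0.20·30 + 1.00·170) / 0.6100 = 176.00 / 0.6100 ≈ 288.525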